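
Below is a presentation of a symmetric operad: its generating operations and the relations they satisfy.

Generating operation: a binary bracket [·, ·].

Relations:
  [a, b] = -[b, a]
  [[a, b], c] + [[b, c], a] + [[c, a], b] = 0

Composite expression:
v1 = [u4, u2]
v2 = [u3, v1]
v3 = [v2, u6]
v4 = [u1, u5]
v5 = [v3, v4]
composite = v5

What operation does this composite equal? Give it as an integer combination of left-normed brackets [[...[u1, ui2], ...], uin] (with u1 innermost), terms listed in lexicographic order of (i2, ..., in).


A multilinear Lie element is pinned by u1-initial words (u1 innermost).
Composite bracket: [[[u3, [u4, u2]], u6], [u1, u5]]
Full expansion: 32 signed words from ab - ba (2^5 = 32).
Collect the words opening with u1:
  sign of u1u5u2u4u3u6 is -1, so it contributes -[[[[[u1, u5], u2], u4], u3], u6]
  sign of u1u5u3u2u4u6 is +1, so it contributes +[[[[[u1, u5], u3], u2], u4], u6]
  sign of u1u5u3u4u2u6 is -1, so it contributes -[[[[[u1, u5], u3], u4], u2], u6]
  sign of u1u5u4u2u3u6 is +1, so it contributes +[[[[[u1, u5], u4], u2], u3], u6]
  sign of u1u5u6u2u4u3 is +1, so it contributes +[[[[[u1, u5], u6], u2], u4], u3]
  sign of u1u5u6u3u2u4 is -1, so it contributes -[[[[[u1, u5], u6], u3], u2], u4]
  sign of u1u5u6u3u4u2 is +1, so it contributes +[[[[[u1, u5], u6], u3], u4], u2]
  sign of u1u5u6u4u2u3 is -1, so it contributes -[[[[[u1, u5], u6], u4], u2], u3]

-[[[[[u1, u5], u2], u4], u3], u6] + [[[[[u1, u5], u3], u2], u4], u6] - [[[[[u1, u5], u3], u4], u2], u6] + [[[[[u1, u5], u4], u2], u3], u6] + [[[[[u1, u5], u6], u2], u4], u3] - [[[[[u1, u5], u6], u3], u2], u4] + [[[[[u1, u5], u6], u3], u4], u2] - [[[[[u1, u5], u6], u4], u2], u3]


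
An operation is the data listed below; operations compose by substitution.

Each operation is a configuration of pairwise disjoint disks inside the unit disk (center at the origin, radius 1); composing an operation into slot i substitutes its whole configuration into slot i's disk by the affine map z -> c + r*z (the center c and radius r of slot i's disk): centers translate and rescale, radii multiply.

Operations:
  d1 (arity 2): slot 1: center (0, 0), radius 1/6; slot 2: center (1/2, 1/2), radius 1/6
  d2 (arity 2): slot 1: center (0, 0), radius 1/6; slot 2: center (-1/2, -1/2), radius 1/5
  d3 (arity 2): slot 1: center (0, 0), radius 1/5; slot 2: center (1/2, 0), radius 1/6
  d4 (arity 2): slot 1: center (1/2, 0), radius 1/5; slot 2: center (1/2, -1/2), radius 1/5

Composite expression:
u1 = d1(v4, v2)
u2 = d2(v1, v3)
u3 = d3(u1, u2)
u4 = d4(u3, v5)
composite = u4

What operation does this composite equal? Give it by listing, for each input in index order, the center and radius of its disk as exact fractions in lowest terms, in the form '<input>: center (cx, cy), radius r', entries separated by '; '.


v1: center (3/5, 0), radius 1/180; v2: center (13/25, 1/50), radius 1/150; v3: center (7/12, -1/60), radius 1/150; v4: center (1/2, 0), radius 1/150; v5: center (1/2, -1/2), radius 1/5

Affine substitution under d4: radii multiply and v-centers shift.
v4: after 3 affine steps, its disk has center (1/2, 0), radius 1/150
v2: after 3 affine steps, its disk has center (13/25, 1/50), radius 1/150
v1: after 3 affine steps, its disk has center (3/5, 0), radius 1/180
v3: after 3 affine steps, its disk has center (7/12, -1/60), radius 1/150
v5: after 1 affine step, its disk has center (1/2, -1/2), radius 1/5


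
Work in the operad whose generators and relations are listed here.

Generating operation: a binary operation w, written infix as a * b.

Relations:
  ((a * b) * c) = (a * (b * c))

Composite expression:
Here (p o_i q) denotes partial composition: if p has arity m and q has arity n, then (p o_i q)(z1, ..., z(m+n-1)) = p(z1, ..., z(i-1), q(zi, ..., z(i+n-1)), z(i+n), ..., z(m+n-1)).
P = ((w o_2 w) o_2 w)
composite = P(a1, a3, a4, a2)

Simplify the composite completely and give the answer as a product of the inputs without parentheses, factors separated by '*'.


Under associativity of w, the answer is the a's in reading order.
(a3 * a4) linearizes to a3 * a4
((a3 * a4) * a2) linearizes to a3 * a4 * a2
(a1 * ((a3 * a4) * a2)) linearizes to a1 * a3 * a4 * a2

a1 * a3 * a4 * a2


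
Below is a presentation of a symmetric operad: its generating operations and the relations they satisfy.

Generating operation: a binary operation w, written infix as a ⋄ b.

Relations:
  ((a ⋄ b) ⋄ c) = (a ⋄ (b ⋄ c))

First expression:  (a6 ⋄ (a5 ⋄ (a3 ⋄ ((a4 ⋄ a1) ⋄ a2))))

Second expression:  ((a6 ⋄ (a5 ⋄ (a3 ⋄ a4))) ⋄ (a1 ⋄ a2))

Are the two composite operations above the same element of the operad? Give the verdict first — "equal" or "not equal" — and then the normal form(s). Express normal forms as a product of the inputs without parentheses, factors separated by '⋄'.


equal; both compose to a6 ⋄ a5 ⋄ a3 ⋄ a4 ⋄ a1 ⋄ a2

Reducing the first expression gives a6 ⋄ a5 ⋄ a3 ⋄ a4 ⋄ a1 ⋄ a2
Reducing the second expression gives a6 ⋄ a5 ⋄ a3 ⋄ a4 ⋄ a1 ⋄ a2
Identical normal forms: equal.


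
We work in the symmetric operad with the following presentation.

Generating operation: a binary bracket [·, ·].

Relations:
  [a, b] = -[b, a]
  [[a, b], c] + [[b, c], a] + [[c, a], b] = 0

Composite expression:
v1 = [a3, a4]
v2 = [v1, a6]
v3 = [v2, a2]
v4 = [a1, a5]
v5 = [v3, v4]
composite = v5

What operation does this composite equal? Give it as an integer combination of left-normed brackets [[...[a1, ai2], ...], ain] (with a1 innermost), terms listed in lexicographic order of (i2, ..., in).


[[[[[a1, a5], a2], a3], a4], a6] - [[[[[a1, a5], a2], a4], a3], a6] - [[[[[a1, a5], a2], a6], a3], a4] + [[[[[a1, a5], a2], a6], a4], a3] - [[[[[a1, a5], a3], a4], a6], a2] + [[[[[a1, a5], a4], a3], a6], a2] + [[[[[a1, a5], a6], a3], a4], a2] - [[[[[a1, a5], a6], a4], a3], a2]


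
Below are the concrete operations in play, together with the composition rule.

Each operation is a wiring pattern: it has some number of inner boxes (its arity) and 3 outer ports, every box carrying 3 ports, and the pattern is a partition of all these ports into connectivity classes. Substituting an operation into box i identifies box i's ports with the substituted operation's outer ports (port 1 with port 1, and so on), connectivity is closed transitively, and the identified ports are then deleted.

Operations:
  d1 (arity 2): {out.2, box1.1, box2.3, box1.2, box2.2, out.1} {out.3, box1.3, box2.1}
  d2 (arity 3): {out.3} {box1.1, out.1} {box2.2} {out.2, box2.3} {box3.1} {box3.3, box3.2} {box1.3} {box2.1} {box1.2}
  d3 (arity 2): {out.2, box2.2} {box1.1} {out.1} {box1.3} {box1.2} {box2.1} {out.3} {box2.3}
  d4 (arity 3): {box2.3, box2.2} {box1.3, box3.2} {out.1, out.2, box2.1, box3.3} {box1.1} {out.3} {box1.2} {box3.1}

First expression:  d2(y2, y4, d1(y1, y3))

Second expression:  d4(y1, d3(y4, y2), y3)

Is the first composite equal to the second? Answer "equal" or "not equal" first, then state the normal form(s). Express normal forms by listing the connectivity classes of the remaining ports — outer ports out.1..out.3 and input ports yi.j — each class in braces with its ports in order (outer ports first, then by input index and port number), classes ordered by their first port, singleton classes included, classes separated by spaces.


The first expression reduces to {out.1, y2.1} {out.2, y4.3} {out.3} {y1.1, y1.2, y1.3, y3.1, y3.2, y3.3} {y2.2} {y2.3} {y4.1} {y4.2}
The second expression reduces to {out.1, out.2, y3.3} {out.3} {y1.1} {y1.2} {y1.3, y3.2} {y2.1} {y2.2} {y2.3} {y3.1} {y4.1} {y4.2} {y4.3}
Different reductions; not equal.

not equal: they reduce to {out.1, y2.1} {out.2, y4.3} {out.3} {y1.1, y1.2, y1.3, y3.1, y3.2, y3.3} {y2.2} {y2.3} {y4.1} {y4.2} and {out.1, out.2, y3.3} {out.3} {y1.1} {y1.2} {y1.3, y3.2} {y2.1} {y2.2} {y2.3} {y3.1} {y4.1} {y4.2} {y4.3}


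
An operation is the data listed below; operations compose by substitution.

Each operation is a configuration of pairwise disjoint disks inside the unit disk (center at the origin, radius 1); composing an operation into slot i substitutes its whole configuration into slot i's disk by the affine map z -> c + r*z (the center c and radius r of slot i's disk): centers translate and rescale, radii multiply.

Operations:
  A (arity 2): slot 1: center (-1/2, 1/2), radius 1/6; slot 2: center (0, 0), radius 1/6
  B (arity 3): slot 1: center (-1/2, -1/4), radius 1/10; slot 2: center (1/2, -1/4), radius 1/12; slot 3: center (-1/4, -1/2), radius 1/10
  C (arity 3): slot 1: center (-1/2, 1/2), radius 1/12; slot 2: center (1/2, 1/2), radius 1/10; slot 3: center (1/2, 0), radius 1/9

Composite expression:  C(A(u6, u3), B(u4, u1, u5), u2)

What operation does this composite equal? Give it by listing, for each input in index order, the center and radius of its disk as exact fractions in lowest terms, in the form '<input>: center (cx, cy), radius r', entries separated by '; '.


u1: center (11/20, 19/40), radius 1/120; u2: center (1/2, 0), radius 1/9; u3: center (-1/2, 1/2), radius 1/72; u4: center (9/20, 19/40), radius 1/100; u5: center (19/40, 9/20), radius 1/100; u6: center (-13/24, 13/24), radius 1/72


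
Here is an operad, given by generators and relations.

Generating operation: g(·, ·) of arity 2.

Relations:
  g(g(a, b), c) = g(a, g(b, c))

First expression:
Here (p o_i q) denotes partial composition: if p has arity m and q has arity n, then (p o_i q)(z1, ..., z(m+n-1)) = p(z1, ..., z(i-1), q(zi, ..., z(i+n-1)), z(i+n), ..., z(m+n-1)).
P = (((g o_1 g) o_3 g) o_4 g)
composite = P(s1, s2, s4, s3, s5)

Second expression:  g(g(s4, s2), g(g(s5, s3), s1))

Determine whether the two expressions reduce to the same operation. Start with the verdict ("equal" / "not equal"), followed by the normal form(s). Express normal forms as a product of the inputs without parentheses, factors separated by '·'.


The first expression, normalized: s1 · s2 · s4 · s3 · s5
The second expression, normalized: s4 · s2 · s5 · s3 · s1
They disagree, so not equal.

not equal — first s1 · s2 · s4 · s3 · s5, second s4 · s2 · s5 · s3 · s1


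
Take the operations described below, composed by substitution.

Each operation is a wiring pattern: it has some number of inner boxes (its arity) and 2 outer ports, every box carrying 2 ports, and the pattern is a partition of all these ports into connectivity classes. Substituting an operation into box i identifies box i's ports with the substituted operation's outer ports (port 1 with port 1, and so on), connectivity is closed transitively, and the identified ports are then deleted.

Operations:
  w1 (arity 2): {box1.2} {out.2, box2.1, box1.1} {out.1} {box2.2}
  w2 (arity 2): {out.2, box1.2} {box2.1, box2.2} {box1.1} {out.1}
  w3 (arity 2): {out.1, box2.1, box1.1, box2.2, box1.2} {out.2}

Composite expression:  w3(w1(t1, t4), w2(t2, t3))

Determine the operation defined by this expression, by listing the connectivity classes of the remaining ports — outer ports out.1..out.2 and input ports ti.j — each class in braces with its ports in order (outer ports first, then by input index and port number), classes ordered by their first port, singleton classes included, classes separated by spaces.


{out.1, t1.1, t2.2, t4.1} {out.2} {t1.2} {t2.1} {t3.1, t3.2} {t4.2}

Reachability decides: close wires over w3-identified ports.
after w1, the pattern on (t1, t4) reads {out.1} {out.2, t1.1, t4.1} {t1.2} {t4.2} (out.j = its outer ports)
after w2, the pattern on (t2, t3) reads {out.1} {out.2, t2.2} {t2.1} {t3.1, t3.2} (out.j = its outer ports)
after w3, the pattern on (t1, t4, t2, t3) reads {out.1, t1.1, t2.2, t4.1} {out.2} {t1.2} {t2.1} {t3.1, t3.2} {t4.2} (out.j = its outer ports)


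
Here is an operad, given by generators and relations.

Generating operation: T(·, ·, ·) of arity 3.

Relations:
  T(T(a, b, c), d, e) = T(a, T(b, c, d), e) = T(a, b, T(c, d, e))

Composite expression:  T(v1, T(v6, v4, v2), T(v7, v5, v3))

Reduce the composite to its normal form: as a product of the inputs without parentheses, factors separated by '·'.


v1 · v6 · v4 · v2 · v7 · v5 · v3

Key point: T is associative — brackets drop, the v-order remains.
T(v6, v4, v2) flattens to v6 · v4 · v2
T(v7, v5, v3) flattens to v7 · v5 · v3
T(v1, T(v6, v4, v2), T(v7, v5, v3)) flattens to v1 · v6 · v4 · v2 · v7 · v5 · v3


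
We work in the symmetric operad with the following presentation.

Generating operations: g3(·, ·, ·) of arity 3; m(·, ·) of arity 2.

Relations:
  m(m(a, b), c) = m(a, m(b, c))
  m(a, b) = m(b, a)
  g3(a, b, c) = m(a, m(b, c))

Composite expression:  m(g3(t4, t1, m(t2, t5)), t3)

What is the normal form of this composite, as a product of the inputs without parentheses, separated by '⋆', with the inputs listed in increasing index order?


t1 ⋆ t2 ⋆ t3 ⋆ t4 ⋆ t5

Both nesting and order wash out for m; what remains is which t's occur.
m(t2, t5) collapses to t2 ⋆ t5
g3(t4, t1, m(t2, t5)) collapses to t4 ⋆ t1 ⋆ t2 ⋆ t5
m(g3(t4, t1, m(t2, t5)), t3) collapses to t4 ⋆ t1 ⋆ t2 ⋆ t5 ⋆ t3
putting the inputs in ascending order: t1 ⋆ t2 ⋆ t3 ⋆ t4 ⋆ t5


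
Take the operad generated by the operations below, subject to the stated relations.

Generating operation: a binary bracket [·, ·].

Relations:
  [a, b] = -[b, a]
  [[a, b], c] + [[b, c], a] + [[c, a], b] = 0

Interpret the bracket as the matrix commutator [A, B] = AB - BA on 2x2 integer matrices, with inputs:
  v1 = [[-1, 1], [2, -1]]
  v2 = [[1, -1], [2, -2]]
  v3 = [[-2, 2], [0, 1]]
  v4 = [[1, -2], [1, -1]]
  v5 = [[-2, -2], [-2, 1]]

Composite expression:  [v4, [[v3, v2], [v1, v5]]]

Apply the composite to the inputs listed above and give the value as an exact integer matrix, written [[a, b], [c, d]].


[[-180, 72], [-144, 180]]


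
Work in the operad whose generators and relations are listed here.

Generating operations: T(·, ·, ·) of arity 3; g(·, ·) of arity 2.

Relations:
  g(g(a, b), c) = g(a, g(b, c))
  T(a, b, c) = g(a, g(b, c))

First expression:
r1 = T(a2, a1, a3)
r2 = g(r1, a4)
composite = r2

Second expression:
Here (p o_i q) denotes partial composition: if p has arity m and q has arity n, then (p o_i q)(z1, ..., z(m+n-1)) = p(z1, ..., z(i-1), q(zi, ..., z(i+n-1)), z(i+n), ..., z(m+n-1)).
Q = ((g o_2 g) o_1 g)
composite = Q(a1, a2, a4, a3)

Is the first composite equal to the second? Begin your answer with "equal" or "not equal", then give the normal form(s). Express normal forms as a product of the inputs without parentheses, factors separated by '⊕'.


The first composite normalizes to a2 ⊕ a1 ⊕ a3 ⊕ a4
The second composite normalizes to a1 ⊕ a2 ⊕ a4 ⊕ a3
Distinct normal forms: not equal.

not equal — first a2 ⊕ a1 ⊕ a3 ⊕ a4, second a1 ⊕ a2 ⊕ a4 ⊕ a3


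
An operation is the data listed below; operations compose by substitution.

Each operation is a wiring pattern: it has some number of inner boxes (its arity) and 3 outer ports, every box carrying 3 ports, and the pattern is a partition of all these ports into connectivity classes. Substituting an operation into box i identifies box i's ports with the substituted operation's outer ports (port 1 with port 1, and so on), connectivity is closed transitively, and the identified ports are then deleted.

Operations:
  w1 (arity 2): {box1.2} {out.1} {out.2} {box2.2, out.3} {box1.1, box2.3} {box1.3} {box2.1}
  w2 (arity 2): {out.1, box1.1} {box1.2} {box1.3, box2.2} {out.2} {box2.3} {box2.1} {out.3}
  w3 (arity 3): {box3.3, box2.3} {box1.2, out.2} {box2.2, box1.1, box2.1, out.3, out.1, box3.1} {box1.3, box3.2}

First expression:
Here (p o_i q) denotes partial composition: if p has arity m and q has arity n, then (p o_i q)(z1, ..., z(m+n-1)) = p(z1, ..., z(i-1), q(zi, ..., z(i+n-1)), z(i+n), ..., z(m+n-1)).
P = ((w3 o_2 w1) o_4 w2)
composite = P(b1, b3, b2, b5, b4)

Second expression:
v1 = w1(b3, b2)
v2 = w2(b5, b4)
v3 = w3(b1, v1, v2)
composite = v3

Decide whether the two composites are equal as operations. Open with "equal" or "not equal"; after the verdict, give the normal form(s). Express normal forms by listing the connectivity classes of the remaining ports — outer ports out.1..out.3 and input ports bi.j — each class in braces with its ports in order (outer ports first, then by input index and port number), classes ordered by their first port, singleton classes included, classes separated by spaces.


equal — both sides give {out.1, out.3, b1.1, b5.1} {out.2, b1.2} {b1.3} {b2.1} {b2.2} {b2.3, b3.1} {b3.2} {b3.3} {b4.1} {b4.2, b5.3} {b4.3} {b5.2}

The first composite normalizes to {out.1, out.3, b1.1, b5.1} {out.2, b1.2} {b1.3} {b2.1} {b2.2} {b2.3, b3.1} {b3.2} {b3.3} {b4.1} {b4.2, b5.3} {b4.3} {b5.2}
The second composite normalizes to {out.1, out.3, b1.1, b5.1} {out.2, b1.2} {b1.3} {b2.1} {b2.2} {b2.3, b3.1} {b3.2} {b3.3} {b4.1} {b4.2, b5.3} {b4.3} {b5.2}
The forms coincide; equal.


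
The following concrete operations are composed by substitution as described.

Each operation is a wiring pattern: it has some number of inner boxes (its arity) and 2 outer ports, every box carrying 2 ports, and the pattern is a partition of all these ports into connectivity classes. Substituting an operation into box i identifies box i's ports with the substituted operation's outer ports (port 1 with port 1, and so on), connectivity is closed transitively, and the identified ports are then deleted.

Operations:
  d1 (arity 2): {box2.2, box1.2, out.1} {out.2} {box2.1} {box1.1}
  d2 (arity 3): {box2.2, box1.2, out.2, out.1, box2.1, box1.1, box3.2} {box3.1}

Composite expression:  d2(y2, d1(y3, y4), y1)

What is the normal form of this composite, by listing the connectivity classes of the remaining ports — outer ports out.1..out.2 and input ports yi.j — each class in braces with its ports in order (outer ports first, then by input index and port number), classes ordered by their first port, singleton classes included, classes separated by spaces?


{out.1, out.2, y1.2, y2.1, y2.2, y3.2, y4.2} {y1.1} {y3.1} {y4.1}


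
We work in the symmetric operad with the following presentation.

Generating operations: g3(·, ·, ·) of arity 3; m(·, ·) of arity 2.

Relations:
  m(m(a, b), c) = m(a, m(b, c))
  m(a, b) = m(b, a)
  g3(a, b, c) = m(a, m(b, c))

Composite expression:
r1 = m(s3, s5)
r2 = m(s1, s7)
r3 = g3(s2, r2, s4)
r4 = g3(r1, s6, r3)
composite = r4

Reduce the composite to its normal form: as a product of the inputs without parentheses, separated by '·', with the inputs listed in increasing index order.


s1 · s2 · s3 · s4 · s5 · s6 · s7

Both nesting and order wash out for g3; what remains is which s's occur.
m(s3, s5) flattens to s3 · s5
m(s1, s7) flattens to s1 · s7
g3(s2, m(s1, s7), s4) flattens to s2 · s1 · s7 · s4
g3(m(s3, s5), s6, g3(s2, m(s1, s7), s4)) flattens to s3 · s5 · s6 · s2 · s1 · s7 · s4
sorting the factors by input index: s1 · s2 · s3 · s4 · s5 · s6 · s7


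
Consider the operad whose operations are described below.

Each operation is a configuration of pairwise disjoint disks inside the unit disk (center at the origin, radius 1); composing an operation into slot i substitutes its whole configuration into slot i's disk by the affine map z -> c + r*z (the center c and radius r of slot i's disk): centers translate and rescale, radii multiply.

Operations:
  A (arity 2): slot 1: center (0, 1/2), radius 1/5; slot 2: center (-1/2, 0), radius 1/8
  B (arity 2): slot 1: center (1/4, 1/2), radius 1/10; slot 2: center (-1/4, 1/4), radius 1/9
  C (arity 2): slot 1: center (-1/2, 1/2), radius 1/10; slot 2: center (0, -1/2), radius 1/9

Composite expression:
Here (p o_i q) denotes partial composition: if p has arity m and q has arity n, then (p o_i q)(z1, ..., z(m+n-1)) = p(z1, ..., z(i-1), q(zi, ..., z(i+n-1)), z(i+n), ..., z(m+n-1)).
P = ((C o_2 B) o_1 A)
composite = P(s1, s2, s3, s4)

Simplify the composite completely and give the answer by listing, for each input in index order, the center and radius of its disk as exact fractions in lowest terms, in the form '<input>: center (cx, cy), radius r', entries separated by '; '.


Each s-disk chains the slot maps above it in C; radii multiply.
s1: after 2 affine steps, its disk has center (-1/2, 11/20), radius 1/50
s2: after 2 affine steps, its disk has center (-11/20, 1/2), radius 1/80
s3: after 2 affine steps, its disk has center (1/36, -4/9), radius 1/90
s4: after 2 affine steps, its disk has center (-1/36, -17/36), radius 1/81

s1: center (-1/2, 11/20), radius 1/50; s2: center (-11/20, 1/2), radius 1/80; s3: center (1/36, -4/9), radius 1/90; s4: center (-1/36, -17/36), radius 1/81


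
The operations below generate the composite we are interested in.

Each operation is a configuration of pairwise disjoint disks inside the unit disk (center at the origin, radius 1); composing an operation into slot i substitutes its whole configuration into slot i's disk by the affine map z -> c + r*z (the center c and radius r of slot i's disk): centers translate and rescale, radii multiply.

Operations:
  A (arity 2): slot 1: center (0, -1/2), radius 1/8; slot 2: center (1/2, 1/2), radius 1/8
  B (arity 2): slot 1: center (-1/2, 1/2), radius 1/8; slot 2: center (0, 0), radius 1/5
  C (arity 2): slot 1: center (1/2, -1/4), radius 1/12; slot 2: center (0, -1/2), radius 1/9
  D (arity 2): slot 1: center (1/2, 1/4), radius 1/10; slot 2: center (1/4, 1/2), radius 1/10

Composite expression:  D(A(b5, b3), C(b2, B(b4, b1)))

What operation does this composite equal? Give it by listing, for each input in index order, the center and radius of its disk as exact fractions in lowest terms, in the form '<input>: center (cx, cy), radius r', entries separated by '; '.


Nesting under D composes maps z -> c + r*z down each b-path.
input b5: composing its 2 substitution steps yields center (1/2, 1/5), radius 1/80
input b3: composing its 2 substitution steps yields center (11/20, 3/10), radius 1/80
input b2: composing its 2 substitution steps yields center (3/10, 19/40), radius 1/120
input b4: composing its 3 substitution steps yields center (11/45, 41/90), radius 1/720
input b1: composing its 3 substitution steps yields center (1/4, 9/20), radius 1/450

b1: center (1/4, 9/20), radius 1/450; b2: center (3/10, 19/40), radius 1/120; b3: center (11/20, 3/10), radius 1/80; b4: center (11/45, 41/90), radius 1/720; b5: center (1/2, 1/5), radius 1/80


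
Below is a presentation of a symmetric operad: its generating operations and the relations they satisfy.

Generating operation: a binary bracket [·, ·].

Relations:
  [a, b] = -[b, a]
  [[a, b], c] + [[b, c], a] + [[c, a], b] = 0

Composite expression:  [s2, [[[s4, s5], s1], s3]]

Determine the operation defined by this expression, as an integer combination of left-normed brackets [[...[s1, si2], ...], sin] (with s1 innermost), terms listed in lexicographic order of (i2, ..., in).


[[[[s1, s4], s5], s3], s2] - [[[[s1, s5], s4], s3], s2]

Skip Jacobi rewriting: expand, keep s1-initial words, read off terms.
Composite bracket: [s2, [[[s4, s5], s1], s3]]
The bracket unfolds into 16 signed words via [a, b] = ab - ba (2^4 = 16).
Only words starting with s1 matter:
  from s1s4s5s3s2, sign +1: term +[[[[s1, s4], s5], s3], s2]
  from s1s5s4s3s2, sign -1: term -[[[[s1, s5], s4], s3], s2]


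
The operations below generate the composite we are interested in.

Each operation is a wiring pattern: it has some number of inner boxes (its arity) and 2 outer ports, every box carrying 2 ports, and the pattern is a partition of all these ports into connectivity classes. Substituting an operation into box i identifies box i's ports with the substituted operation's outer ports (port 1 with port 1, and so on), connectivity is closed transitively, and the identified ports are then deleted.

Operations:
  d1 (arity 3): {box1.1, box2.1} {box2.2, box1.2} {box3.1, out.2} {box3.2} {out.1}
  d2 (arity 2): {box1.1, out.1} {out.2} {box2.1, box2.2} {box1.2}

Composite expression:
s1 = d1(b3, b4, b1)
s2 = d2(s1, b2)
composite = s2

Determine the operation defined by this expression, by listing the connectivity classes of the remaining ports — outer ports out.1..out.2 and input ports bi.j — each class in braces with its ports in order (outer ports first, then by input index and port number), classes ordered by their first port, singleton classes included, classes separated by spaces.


Substituting into d2 glues patterns; closure does the rest.
the subtree at d1 composes to {out.1} {out.2, b1.1} {b1.2} {b3.1, b4.1} {b3.2, b4.2} on (b3, b4, b1); out.j = own outer ports
the subtree at d2 composes to {out.1} {out.2} {b1.1} {b1.2} {b2.1, b2.2} {b3.1, b4.1} {b3.2, b4.2} on (b3, b4, b1, b2); out.j = own outer ports

{out.1} {out.2} {b1.1} {b1.2} {b2.1, b2.2} {b3.1, b4.1} {b3.2, b4.2}


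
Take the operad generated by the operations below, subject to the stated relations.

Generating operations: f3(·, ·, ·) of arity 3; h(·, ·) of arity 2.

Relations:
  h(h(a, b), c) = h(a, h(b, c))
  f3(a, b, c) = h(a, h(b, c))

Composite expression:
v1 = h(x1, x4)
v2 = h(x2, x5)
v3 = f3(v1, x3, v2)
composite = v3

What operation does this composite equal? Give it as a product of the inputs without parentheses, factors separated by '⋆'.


All parenthesizations of f3 agree; list the x-inputs left to right.
h(x1, x4) flattens to x1 ⋆ x4
h(x2, x5) flattens to x2 ⋆ x5
f3(h(x1, x4), x3, h(x2, x5)) flattens to x1 ⋆ x4 ⋆ x3 ⋆ x2 ⋆ x5

x1 ⋆ x4 ⋆ x3 ⋆ x2 ⋆ x5


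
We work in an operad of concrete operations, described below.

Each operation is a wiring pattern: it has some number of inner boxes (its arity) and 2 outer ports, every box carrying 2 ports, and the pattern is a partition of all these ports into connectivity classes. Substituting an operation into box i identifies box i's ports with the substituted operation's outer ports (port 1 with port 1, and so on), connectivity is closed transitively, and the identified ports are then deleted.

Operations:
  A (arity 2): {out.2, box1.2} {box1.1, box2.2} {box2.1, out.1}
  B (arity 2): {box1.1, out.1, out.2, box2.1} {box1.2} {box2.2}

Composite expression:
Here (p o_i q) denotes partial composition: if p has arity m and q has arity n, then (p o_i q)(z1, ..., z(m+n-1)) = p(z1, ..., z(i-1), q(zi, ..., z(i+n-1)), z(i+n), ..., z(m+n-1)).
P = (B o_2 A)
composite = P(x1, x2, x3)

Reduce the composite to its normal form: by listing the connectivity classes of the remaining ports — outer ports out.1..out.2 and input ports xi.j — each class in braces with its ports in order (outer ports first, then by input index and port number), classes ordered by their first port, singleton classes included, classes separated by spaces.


{out.1, out.2, x1.1, x3.1} {x1.2} {x2.1, x3.2} {x2.2}


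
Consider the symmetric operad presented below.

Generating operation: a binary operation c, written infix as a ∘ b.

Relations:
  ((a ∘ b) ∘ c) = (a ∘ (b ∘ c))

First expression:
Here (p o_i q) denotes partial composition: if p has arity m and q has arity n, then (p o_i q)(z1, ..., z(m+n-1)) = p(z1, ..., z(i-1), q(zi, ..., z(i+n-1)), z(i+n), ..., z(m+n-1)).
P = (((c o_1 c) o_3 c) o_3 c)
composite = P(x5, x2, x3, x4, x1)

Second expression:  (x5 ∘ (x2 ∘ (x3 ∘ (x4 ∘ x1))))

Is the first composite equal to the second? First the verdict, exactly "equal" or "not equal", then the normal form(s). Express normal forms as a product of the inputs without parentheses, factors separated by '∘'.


equal; both compose to x5 ∘ x2 ∘ x3 ∘ x4 ∘ x1

The first expression reduces to x5 ∘ x2 ∘ x3 ∘ x4 ∘ x1
The second expression reduces to x5 ∘ x2 ∘ x3 ∘ x4 ∘ x1
One common form — equal.


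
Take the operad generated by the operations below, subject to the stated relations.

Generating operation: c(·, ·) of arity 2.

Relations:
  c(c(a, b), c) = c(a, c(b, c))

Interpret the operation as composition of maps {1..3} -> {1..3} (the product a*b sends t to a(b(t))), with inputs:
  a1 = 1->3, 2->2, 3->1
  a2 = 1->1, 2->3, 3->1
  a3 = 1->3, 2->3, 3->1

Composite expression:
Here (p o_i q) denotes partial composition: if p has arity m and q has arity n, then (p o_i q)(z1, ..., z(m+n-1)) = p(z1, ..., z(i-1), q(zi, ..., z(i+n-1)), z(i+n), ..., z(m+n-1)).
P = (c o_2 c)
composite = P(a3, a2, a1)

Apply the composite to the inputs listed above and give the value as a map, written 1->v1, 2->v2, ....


1->3, 2->1, 3->3


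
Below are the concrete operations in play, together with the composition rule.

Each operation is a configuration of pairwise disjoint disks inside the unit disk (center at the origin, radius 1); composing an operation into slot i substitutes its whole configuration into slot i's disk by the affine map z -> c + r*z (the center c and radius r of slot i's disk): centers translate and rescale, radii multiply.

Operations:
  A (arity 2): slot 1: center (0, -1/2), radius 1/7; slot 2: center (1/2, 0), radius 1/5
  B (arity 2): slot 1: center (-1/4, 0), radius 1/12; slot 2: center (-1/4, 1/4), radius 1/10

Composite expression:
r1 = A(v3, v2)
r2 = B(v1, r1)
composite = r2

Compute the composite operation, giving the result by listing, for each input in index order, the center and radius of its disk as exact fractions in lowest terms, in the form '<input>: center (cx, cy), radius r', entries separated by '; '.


v1: center (-1/4, 0), radius 1/12; v2: center (-1/5, 1/4), radius 1/50; v3: center (-1/4, 1/5), radius 1/70

Affine substitution under B: radii multiply and v-centers shift.
input v1: composing its 1 substitution step yields center (-1/4, 0), radius 1/12
input v3: composing its 2 substitution steps yields center (-1/4, 1/5), radius 1/70
input v2: composing its 2 substitution steps yields center (-1/5, 1/4), radius 1/50


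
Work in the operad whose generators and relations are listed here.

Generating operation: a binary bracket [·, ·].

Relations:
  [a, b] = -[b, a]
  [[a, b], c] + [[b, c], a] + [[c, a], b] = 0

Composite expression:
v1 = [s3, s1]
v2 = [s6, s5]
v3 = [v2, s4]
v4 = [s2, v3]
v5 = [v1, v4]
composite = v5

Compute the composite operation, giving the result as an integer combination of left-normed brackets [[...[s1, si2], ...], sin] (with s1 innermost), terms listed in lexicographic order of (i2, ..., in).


-[[[[[s1, s3], s2], s4], s5], s6] + [[[[[s1, s3], s2], s4], s6], s5] + [[[[[s1, s3], s2], s5], s6], s4] - [[[[[s1, s3], s2], s6], s5], s4] + [[[[[s1, s3], s4], s5], s6], s2] - [[[[[s1, s3], s4], s6], s5], s2] - [[[[[s1, s3], s5], s6], s4], s2] + [[[[[s1, s3], s6], s5], s4], s2]


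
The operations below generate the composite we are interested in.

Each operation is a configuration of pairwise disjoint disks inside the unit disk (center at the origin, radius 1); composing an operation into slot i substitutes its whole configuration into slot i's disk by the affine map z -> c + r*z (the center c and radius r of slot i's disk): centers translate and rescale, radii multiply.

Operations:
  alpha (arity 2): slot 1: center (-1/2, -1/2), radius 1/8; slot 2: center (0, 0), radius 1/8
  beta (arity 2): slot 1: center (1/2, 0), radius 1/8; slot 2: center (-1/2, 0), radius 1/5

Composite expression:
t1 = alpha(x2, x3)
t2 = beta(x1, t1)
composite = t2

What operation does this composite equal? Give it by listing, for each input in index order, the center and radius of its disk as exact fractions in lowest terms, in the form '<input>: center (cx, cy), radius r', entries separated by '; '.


x1: center (1/2, 0), radius 1/8; x2: center (-3/5, -1/10), radius 1/40; x3: center (-1/2, 0), radius 1/40

Nesting under beta composes maps z -> c + r*z down each x-path.
x1 passes through 1 substitution, ending at center (1/2, 0), radius 1/8
x2 passes through 2 substitutions, ending at center (-3/5, -1/10), radius 1/40
x3 passes through 2 substitutions, ending at center (-1/2, 0), radius 1/40


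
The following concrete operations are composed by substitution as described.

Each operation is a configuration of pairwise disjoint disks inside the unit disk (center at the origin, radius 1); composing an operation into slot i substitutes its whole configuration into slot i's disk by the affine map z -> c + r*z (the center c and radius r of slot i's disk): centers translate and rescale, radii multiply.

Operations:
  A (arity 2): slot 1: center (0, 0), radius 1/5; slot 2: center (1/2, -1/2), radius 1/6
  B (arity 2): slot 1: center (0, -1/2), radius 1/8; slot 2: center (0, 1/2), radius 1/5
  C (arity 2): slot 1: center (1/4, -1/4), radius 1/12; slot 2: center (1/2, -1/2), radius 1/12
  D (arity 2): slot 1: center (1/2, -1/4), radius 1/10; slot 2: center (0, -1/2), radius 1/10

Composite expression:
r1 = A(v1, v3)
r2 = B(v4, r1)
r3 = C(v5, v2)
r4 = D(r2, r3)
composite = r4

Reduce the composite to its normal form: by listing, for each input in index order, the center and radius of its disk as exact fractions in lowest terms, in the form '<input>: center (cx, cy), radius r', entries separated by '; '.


v1: center (1/2, -1/5), radius 1/250; v2: center (1/20, -11/20), radius 1/120; v3: center (51/100, -21/100), radius 1/300; v4: center (1/2, -3/10), radius 1/80; v5: center (1/40, -21/40), radius 1/120

Affine substitution under D: radii multiply and v-centers shift.
input v4: composing its 2 substitution steps yields center (1/2, -3/10), radius 1/80
input v1: composing its 3 substitution steps yields center (1/2, -1/5), radius 1/250
input v3: composing its 3 substitution steps yields center (51/100, -21/100), radius 1/300
input v5: composing its 2 substitution steps yields center (1/40, -21/40), radius 1/120
input v2: composing its 2 substitution steps yields center (1/20, -11/20), radius 1/120


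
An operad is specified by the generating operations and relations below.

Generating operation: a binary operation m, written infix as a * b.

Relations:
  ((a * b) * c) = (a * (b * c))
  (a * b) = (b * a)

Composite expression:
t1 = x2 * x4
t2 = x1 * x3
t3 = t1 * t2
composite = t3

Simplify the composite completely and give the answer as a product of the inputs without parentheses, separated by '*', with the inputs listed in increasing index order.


x1 * x2 * x3 * x4

With m associative and commutative, the x-input set is all that matters.
(x2 * x4) collapses to x2 * x4
(x1 * x3) collapses to x1 * x3
((x2 * x4) * (x1 * x3)) collapses to x2 * x4 * x1 * x3
putting the inputs in ascending order: x1 * x2 * x3 * x4


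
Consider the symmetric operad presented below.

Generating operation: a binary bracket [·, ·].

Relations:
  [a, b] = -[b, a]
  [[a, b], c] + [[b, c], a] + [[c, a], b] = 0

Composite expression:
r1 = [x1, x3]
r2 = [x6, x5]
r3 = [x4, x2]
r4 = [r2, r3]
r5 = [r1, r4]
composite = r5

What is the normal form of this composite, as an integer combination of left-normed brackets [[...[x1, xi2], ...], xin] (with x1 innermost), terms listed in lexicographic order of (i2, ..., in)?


Expand each bracket as ab - ba; the x1-initial words give the coefficients.
Composite bracket: [[x1, x3], [[x6, x5], [x4, x2]]]
Each bracket splits as ab - ba, giving 32 signed words (2^5 = 32).
Coefficients come from the x1-initial words:
  x1x3x2x4x5x6 (sign -1) contributes -[[[[[x1, x3], x2], x4], x5], x6]
  x1x3x2x4x6x5 (sign +1) contributes +[[[[[x1, x3], x2], x4], x6], x5]
  x1x3x4x2x5x6 (sign +1) contributes +[[[[[x1, x3], x4], x2], x5], x6]
  x1x3x4x2x6x5 (sign -1) contributes -[[[[[x1, x3], x4], x2], x6], x5]
  x1x3x5x6x2x4 (sign +1) contributes +[[[[[x1, x3], x5], x6], x2], x4]
  x1x3x5x6x4x2 (sign -1) contributes -[[[[[x1, x3], x5], x6], x4], x2]
  x1x3x6x5x2x4 (sign -1) contributes -[[[[[x1, x3], x6], x5], x2], x4]
  x1x3x6x5x4x2 (sign +1) contributes +[[[[[x1, x3], x6], x5], x4], x2]

-[[[[[x1, x3], x2], x4], x5], x6] + [[[[[x1, x3], x2], x4], x6], x5] + [[[[[x1, x3], x4], x2], x5], x6] - [[[[[x1, x3], x4], x2], x6], x5] + [[[[[x1, x3], x5], x6], x2], x4] - [[[[[x1, x3], x5], x6], x4], x2] - [[[[[x1, x3], x6], x5], x2], x4] + [[[[[x1, x3], x6], x5], x4], x2]


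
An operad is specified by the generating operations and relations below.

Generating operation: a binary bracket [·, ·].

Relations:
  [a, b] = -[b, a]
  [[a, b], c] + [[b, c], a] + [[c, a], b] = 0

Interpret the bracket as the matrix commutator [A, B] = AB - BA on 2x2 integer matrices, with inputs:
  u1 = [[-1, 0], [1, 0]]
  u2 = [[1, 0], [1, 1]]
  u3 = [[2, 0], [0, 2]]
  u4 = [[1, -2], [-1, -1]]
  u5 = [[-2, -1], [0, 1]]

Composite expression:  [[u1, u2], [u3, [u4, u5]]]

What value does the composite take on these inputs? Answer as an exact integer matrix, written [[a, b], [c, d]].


[[0, 0], [0, 0]]

[u1, u2] = [[0, 0], [1, 0]]
[u4, u5] = [[-1, -8], [3, 1]]
[u3, [u4, u5]] = [[0, 0], [0, 0]]
[[u1, u2], [u3, [u4, u5]]] = [[0, 0], [0, 0]]


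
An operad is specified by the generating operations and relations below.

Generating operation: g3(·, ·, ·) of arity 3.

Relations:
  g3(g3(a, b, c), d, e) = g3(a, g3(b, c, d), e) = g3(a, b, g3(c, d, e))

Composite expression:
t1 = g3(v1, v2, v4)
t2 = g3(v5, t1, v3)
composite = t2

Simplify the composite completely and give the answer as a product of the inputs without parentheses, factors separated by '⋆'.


v5 ⋆ v1 ⋆ v2 ⋆ v4 ⋆ v3

The g3-tree's shape is irrelevant; the v-reading-order decides.
g3(v1, v2, v4) spells out as v1 ⋆ v2 ⋆ v4
g3(v5, g3(v1, v2, v4), v3) spells out as v5 ⋆ v1 ⋆ v2 ⋆ v4 ⋆ v3


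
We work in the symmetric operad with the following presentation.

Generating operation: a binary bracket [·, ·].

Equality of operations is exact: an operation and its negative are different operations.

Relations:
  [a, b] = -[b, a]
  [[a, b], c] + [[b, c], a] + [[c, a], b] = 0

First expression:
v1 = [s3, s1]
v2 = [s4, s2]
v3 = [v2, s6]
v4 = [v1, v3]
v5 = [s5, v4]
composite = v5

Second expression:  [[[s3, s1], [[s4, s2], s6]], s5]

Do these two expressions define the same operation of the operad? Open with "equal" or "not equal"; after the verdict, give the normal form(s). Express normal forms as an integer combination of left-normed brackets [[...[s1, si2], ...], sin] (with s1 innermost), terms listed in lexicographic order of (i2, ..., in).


not equal — first -[[[[[s1, s3], s2], s4], s6], s5] + [[[[[s1, s3], s4], s2], s6], s5] + [[[[[s1, s3], s6], s2], s4], s5] - [[[[[s1, s3], s6], s4], s2], s5], second [[[[[s1, s3], s2], s4], s6], s5] - [[[[[s1, s3], s4], s2], s6], s5] - [[[[[s1, s3], s6], s2], s4], s5] + [[[[[s1, s3], s6], s4], s2], s5]

In normal form, the first expression is -[[[[[s1, s3], s2], s4], s6], s5] + [[[[[s1, s3], s4], s2], s6], s5] + [[[[[s1, s3], s6], s2], s4], s5] - [[[[[s1, s3], s6], s4], s2], s5]
In normal form, the second expression is [[[[[s1, s3], s2], s4], s6], s5] - [[[[[s1, s3], s4], s2], s6], s5] - [[[[[s1, s3], s6], s2], s4], s5] + [[[[[s1, s3], s6], s4], s2], s5]
No match — not equal.


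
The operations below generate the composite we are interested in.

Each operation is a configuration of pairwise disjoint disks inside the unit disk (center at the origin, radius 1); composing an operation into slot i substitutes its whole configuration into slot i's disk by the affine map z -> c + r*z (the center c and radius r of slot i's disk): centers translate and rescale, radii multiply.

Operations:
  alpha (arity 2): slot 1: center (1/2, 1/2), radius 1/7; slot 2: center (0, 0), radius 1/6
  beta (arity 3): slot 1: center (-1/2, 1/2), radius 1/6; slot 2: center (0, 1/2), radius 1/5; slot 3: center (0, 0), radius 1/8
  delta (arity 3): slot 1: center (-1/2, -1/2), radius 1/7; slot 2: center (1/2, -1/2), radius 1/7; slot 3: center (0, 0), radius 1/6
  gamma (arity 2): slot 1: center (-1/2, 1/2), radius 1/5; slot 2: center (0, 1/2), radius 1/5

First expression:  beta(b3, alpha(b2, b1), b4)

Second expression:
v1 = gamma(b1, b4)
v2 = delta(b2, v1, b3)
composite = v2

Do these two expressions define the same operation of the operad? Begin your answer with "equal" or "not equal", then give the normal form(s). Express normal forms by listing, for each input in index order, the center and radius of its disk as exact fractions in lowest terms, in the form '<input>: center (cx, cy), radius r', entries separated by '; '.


not equal; the first gives b1: center (0, 1/2), radius 1/30; b2: center (1/10, 3/5), radius 1/35; b3: center (-1/2, 1/2), radius 1/6; b4: center (0, 0), radius 1/8 and the second b1: center (3/7, -3/7), radius 1/35; b2: center (-1/2, -1/2), radius 1/7; b3: center (0, 0), radius 1/6; b4: center (1/2, -3/7), radius 1/35

The first composite normalizes to b1: center (0, 1/2), radius 1/30; b2: center (1/10, 3/5), radius 1/35; b3: center (-1/2, 1/2), radius 1/6; b4: center (0, 0), radius 1/8
The second composite normalizes to b1: center (3/7, -3/7), radius 1/35; b2: center (-1/2, -1/2), radius 1/7; b3: center (0, 0), radius 1/6; b4: center (1/2, -3/7), radius 1/35
They disagree, so not equal.
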